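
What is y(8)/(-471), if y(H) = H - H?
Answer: 0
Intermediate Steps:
y(H) = 0
y(8)/(-471) = 0/(-471) = 0*(-1/471) = 0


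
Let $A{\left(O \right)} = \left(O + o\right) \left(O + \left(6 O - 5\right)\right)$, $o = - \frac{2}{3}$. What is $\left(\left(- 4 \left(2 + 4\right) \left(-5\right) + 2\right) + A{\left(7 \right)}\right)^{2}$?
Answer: $\frac{1444804}{9} \approx 1.6053 \cdot 10^{5}$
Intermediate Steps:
$o = - \frac{2}{3}$ ($o = \left(-2\right) \frac{1}{3} = - \frac{2}{3} \approx -0.66667$)
$A{\left(O \right)} = \left(-5 + 7 O\right) \left(- \frac{2}{3} + O\right)$ ($A{\left(O \right)} = \left(O - \frac{2}{3}\right) \left(O + \left(6 O - 5\right)\right) = \left(- \frac{2}{3} + O\right) \left(O + \left(-5 + 6 O\right)\right) = \left(- \frac{2}{3} + O\right) \left(-5 + 7 O\right) = \left(-5 + 7 O\right) \left(- \frac{2}{3} + O\right)$)
$\left(\left(- 4 \left(2 + 4\right) \left(-5\right) + 2\right) + A{\left(7 \right)}\right)^{2} = \left(\left(- 4 \left(2 + 4\right) \left(-5\right) + 2\right) + \left(\frac{10}{3} + 7 \cdot 7^{2} - \frac{203}{3}\right)\right)^{2} = \left(\left(\left(-4\right) 6 \left(-5\right) + 2\right) + \left(\frac{10}{3} + 7 \cdot 49 - \frac{203}{3}\right)\right)^{2} = \left(\left(\left(-24\right) \left(-5\right) + 2\right) + \left(\frac{10}{3} + 343 - \frac{203}{3}\right)\right)^{2} = \left(\left(120 + 2\right) + \frac{836}{3}\right)^{2} = \left(122 + \frac{836}{3}\right)^{2} = \left(\frac{1202}{3}\right)^{2} = \frac{1444804}{9}$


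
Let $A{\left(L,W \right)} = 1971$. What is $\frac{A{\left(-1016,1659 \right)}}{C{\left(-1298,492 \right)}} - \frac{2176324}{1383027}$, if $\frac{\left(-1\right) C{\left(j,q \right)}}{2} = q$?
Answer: $- \frac{1622483011}{453632856} \approx -3.5766$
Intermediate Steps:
$C{\left(j,q \right)} = - 2 q$
$\frac{A{\left(-1016,1659 \right)}}{C{\left(-1298,492 \right)}} - \frac{2176324}{1383027} = \frac{1971}{\left(-2\right) 492} - \frac{2176324}{1383027} = \frac{1971}{-984} - \frac{2176324}{1383027} = 1971 \left(- \frac{1}{984}\right) - \frac{2176324}{1383027} = - \frac{657}{328} - \frac{2176324}{1383027} = - \frac{1622483011}{453632856}$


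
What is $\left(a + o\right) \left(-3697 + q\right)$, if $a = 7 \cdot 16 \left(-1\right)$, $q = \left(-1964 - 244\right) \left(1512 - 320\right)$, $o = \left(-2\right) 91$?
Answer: $774876102$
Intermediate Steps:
$o = -182$
$q = -2631936$ ($q = \left(-2208\right) 1192 = -2631936$)
$a = -112$ ($a = 112 \left(-1\right) = -112$)
$\left(a + o\right) \left(-3697 + q\right) = \left(-112 - 182\right) \left(-3697 - 2631936\right) = \left(-294\right) \left(-2635633\right) = 774876102$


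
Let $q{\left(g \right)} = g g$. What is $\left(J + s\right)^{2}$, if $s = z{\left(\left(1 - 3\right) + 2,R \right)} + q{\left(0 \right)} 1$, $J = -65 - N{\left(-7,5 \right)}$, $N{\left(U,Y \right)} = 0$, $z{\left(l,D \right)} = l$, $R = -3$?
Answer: $4225$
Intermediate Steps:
$q{\left(g \right)} = g^{2}$
$J = -65$ ($J = -65 - 0 = -65 + 0 = -65$)
$s = 0$ ($s = \left(\left(1 - 3\right) + 2\right) + 0^{2} \cdot 1 = \left(-2 + 2\right) + 0 \cdot 1 = 0 + 0 = 0$)
$\left(J + s\right)^{2} = \left(-65 + 0\right)^{2} = \left(-65\right)^{2} = 4225$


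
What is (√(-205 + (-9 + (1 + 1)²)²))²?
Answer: -180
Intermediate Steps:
(√(-205 + (-9 + (1 + 1)²)²))² = (√(-205 + (-9 + 2²)²))² = (√(-205 + (-9 + 4)²))² = (√(-205 + (-5)²))² = (√(-205 + 25))² = (√(-180))² = (6*I*√5)² = -180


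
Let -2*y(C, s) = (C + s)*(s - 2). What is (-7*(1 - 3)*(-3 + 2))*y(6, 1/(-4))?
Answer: -1449/16 ≈ -90.563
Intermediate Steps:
y(C, s) = -(-2 + s)*(C + s)/2 (y(C, s) = -(C + s)*(s - 2)/2 = -(C + s)*(-2 + s)/2 = -(-2 + s)*(C + s)/2)
(-7*(1 - 3)*(-3 + 2))*y(6, 1/(-4)) = (-7*(1 - 3)*(-3 + 2))*(6 + 1/(-4) - (1/(-4))**2/2 - 1/2*6/(-4)) = (-(-14)*(-1))*(6 - 1/4 - (-1/4)**2/2 - 1/2*6*(-1/4)) = (-7*2)*(6 - 1/4 - 1/2*1/16 + 3/4) = -14*(6 - 1/4 - 1/32 + 3/4) = -14*207/32 = -1449/16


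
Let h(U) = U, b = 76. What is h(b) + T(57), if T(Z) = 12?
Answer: 88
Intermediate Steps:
h(b) + T(57) = 76 + 12 = 88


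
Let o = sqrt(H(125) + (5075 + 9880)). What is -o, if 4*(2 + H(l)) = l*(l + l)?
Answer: -3*sqrt(10118)/2 ≈ -150.88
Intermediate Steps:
H(l) = -2 + l**2/2 (H(l) = -2 + (l*(l + l))/4 = -2 + (l*(2*l))/4 = -2 + (2*l**2)/4 = -2 + l**2/2)
o = 3*sqrt(10118)/2 (o = sqrt((-2 + (1/2)*125**2) + (5075 + 9880)) = sqrt((-2 + (1/2)*15625) + 14955) = sqrt((-2 + 15625/2) + 14955) = sqrt(15621/2 + 14955) = sqrt(45531/2) = 3*sqrt(10118)/2 ≈ 150.88)
-o = -3*sqrt(10118)/2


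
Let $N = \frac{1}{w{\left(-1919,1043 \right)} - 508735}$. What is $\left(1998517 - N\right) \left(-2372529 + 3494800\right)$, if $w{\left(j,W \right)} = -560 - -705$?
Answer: $\frac{1140705155258021401}{508590} \approx 2.2429 \cdot 10^{12}$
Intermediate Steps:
$w{\left(j,W \right)} = 145$ ($w{\left(j,W \right)} = -560 + 705 = 145$)
$N = - \frac{1}{508590}$ ($N = \frac{1}{145 - 508735} = \frac{1}{-508590} = - \frac{1}{508590} \approx -1.9662 \cdot 10^{-6}$)
$\left(1998517 - N\right) \left(-2372529 + 3494800\right) = \left(1998517 - - \frac{1}{508590}\right) \left(-2372529 + 3494800\right) = \left(1998517 + \frac{1}{508590}\right) 1122271 = \frac{1016425761031}{508590} \cdot 1122271 = \frac{1140705155258021401}{508590}$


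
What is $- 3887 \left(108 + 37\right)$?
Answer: $-563615$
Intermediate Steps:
$- 3887 \left(108 + 37\right) = \left(-3887\right) 145 = -563615$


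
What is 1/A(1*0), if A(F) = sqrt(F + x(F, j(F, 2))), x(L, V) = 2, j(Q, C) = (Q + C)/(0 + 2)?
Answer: sqrt(2)/2 ≈ 0.70711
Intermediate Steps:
j(Q, C) = C/2 + Q/2 (j(Q, C) = (C + Q)/2 = (C + Q)*(1/2) = C/2 + Q/2)
A(F) = sqrt(2 + F) (A(F) = sqrt(F + 2) = sqrt(2 + F))
1/A(1*0) = 1/(sqrt(2 + 1*0)) = 1/(sqrt(2 + 0)) = 1/(sqrt(2)) = sqrt(2)/2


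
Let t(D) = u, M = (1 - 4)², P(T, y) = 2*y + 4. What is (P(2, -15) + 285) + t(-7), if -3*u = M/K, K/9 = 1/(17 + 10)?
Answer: 250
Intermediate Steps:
P(T, y) = 4 + 2*y
M = 9 (M = (-3)² = 9)
K = ⅓ (K = 9/(17 + 10) = 9/27 = 9*(1/27) = ⅓ ≈ 0.33333)
u = -9 (u = -3/⅓ = -3*3 = -⅓*27 = -9)
t(D) = -9
(P(2, -15) + 285) + t(-7) = ((4 + 2*(-15)) + 285) - 9 = ((4 - 30) + 285) - 9 = (-26 + 285) - 9 = 259 - 9 = 250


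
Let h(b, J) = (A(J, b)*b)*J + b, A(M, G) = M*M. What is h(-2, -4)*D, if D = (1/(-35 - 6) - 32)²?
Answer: 217220094/1681 ≈ 1.2922e+5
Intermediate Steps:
A(M, G) = M²
D = 1723969/1681 (D = (1/(-41) - 32)² = (-1/41 - 32)² = (-1313/41)² = 1723969/1681 ≈ 1025.6)
h(b, J) = b + b*J³ (h(b, J) = (J²*b)*J + b = (b*J²)*J + b = b*J³ + b = b + b*J³)
h(-2, -4)*D = -2*(1 + (-4)³)*(1723969/1681) = -2*(1 - 64)*(1723969/1681) = -2*(-63)*(1723969/1681) = 126*(1723969/1681) = 217220094/1681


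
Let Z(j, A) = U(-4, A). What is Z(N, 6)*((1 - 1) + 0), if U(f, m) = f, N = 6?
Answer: 0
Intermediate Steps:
Z(j, A) = -4
Z(N, 6)*((1 - 1) + 0) = -4*((1 - 1) + 0) = -4*(0 + 0) = -4*0 = 0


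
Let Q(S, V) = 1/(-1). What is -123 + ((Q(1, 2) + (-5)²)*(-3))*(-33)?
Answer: 2253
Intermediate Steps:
Q(S, V) = -1
-123 + ((Q(1, 2) + (-5)²)*(-3))*(-33) = -123 + ((-1 + (-5)²)*(-3))*(-33) = -123 + ((-1 + 25)*(-3))*(-33) = -123 + (24*(-3))*(-33) = -123 - 72*(-33) = -123 + 2376 = 2253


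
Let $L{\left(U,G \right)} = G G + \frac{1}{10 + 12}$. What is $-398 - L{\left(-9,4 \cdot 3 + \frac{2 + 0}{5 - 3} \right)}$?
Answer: $- \frac{12475}{22} \approx -567.04$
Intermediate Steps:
$L{\left(U,G \right)} = \frac{1}{22} + G^{2}$ ($L{\left(U,G \right)} = G^{2} + \frac{1}{22} = \frac{1}{22} + G^{2}$)
$-398 - L{\left(-9,4 \cdot 3 + \frac{2 + 0}{5 - 3} \right)} = -398 - \left(\frac{1}{22} + \left(4 \cdot 3 + \frac{2 + 0}{5 - 3}\right)^{2}\right) = -398 - \left(\frac{1}{22} + \left(12 + \frac{2}{2}\right)^{2}\right) = -398 - \left(\frac{1}{22} + \left(12 + 2 \cdot \frac{1}{2}\right)^{2}\right) = -398 - \left(\frac{1}{22} + \left(12 + 1\right)^{2}\right) = -398 - \left(\frac{1}{22} + 13^{2}\right) = -398 - \left(\frac{1}{22} + 169\right) = -398 - \frac{3719}{22} = - \frac{12475}{22}$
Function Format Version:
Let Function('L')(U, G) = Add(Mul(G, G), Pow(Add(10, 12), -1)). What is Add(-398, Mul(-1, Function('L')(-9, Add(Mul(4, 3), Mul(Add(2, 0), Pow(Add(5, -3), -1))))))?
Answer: Rational(-12475, 22) ≈ -567.04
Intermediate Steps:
Function('L')(U, G) = Add(Rational(1, 22), Pow(G, 2)) (Function('L')(U, G) = Add(Pow(G, 2), Pow(22, -1)) = Add(Pow(G, 2), Rational(1, 22)) = Add(Rational(1, 22), Pow(G, 2)))
Add(-398, Mul(-1, Function('L')(-9, Add(Mul(4, 3), Mul(Add(2, 0), Pow(Add(5, -3), -1)))))) = Add(-398, Mul(-1, Add(Rational(1, 22), Pow(Add(Mul(4, 3), Mul(Add(2, 0), Pow(Add(5, -3), -1))), 2)))) = Add(-398, Mul(-1, Add(Rational(1, 22), Pow(Add(12, Mul(2, Pow(2, -1))), 2)))) = Add(-398, Mul(-1, Add(Rational(1, 22), Pow(Add(12, Mul(2, Rational(1, 2))), 2)))) = Add(-398, Mul(-1, Add(Rational(1, 22), Pow(Add(12, 1), 2)))) = Add(-398, Mul(-1, Add(Rational(1, 22), Pow(13, 2)))) = Add(-398, Mul(-1, Add(Rational(1, 22), 169))) = Add(-398, Mul(-1, Rational(3719, 22))) = Add(-398, Rational(-3719, 22)) = Rational(-12475, 22)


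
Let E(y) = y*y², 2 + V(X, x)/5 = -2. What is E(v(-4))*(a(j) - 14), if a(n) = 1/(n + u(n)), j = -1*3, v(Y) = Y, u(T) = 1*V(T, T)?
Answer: 20672/23 ≈ 898.78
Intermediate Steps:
V(X, x) = -20 (V(X, x) = -10 + 5*(-2) = -10 - 10 = -20)
u(T) = -20 (u(T) = 1*(-20) = -20)
j = -3
a(n) = 1/(-20 + n) (a(n) = 1/(n - 20) = 1/(-20 + n))
E(y) = y³
E(v(-4))*(a(j) - 14) = (-4)³*(1/(-20 - 3) - 14) = -64*(1/(-23) - 14) = -64*(-1/23 - 14) = -64*(-323/23) = 20672/23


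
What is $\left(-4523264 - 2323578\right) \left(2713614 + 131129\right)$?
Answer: $-19477505851606$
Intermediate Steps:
$\left(-4523264 - 2323578\right) \left(2713614 + 131129\right) = \left(-6846842\right) 2844743 = -19477505851606$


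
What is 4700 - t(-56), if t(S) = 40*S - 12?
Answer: 6952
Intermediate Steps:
t(S) = -12 + 40*S
4700 - t(-56) = 4700 - (-12 + 40*(-56)) = 4700 - (-12 - 2240) = 4700 - 1*(-2252) = 4700 + 2252 = 6952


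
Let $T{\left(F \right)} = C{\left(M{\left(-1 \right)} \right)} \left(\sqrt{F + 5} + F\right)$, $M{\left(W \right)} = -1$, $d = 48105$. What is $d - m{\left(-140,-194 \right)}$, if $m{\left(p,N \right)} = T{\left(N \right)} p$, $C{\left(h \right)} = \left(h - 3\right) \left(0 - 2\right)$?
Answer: $-169175 + 3360 i \sqrt{21} \approx -1.6918 \cdot 10^{5} + 15397.0 i$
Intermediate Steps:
$C{\left(h \right)} = 6 - 2 h$ ($C{\left(h \right)} = \left(-3 + h\right) \left(-2\right) = 6 - 2 h$)
$T{\left(F \right)} = 8 F + 8 \sqrt{5 + F}$ ($T{\left(F \right)} = \left(6 - -2\right) \left(\sqrt{F + 5} + F\right) = \left(6 + 2\right) \left(\sqrt{5 + F} + F\right) = 8 \left(F + \sqrt{5 + F}\right) = 8 F + 8 \sqrt{5 + F}$)
$m{\left(p,N \right)} = p \left(8 N + 8 \sqrt{5 + N}\right)$ ($m{\left(p,N \right)} = \left(8 N + 8 \sqrt{5 + N}\right) p = p \left(8 N + 8 \sqrt{5 + N}\right)$)
$d - m{\left(-140,-194 \right)} = 48105 - 8 \left(-140\right) \left(-194 + \sqrt{5 - 194}\right) = 48105 - 8 \left(-140\right) \left(-194 + \sqrt{-189}\right) = 48105 - 8 \left(-140\right) \left(-194 + 3 i \sqrt{21}\right) = 48105 - \left(217280 - 3360 i \sqrt{21}\right) = -169175 + 3360 i \sqrt{21}$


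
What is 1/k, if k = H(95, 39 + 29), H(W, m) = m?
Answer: 1/68 ≈ 0.014706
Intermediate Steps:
k = 68 (k = 39 + 29 = 68)
1/k = 1/68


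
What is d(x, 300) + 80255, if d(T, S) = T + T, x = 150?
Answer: 80555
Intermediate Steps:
d(T, S) = 2*T
d(x, 300) + 80255 = 2*150 + 80255 = 300 + 80255 = 80555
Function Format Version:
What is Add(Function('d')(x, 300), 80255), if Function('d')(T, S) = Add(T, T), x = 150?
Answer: 80555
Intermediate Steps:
Function('d')(T, S) = Mul(2, T)
Add(Function('d')(x, 300), 80255) = Add(Mul(2, 150), 80255) = Add(300, 80255) = 80555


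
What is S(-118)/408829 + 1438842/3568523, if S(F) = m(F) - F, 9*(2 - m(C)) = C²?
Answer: 5248328914750/13130241206103 ≈ 0.39971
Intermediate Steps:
m(C) = 2 - C²/9
S(F) = 2 - F - F²/9 (S(F) = (2 - F²/9) - F = 2 - F - F²/9)
S(-118)/408829 + 1438842/3568523 = (2 - 1*(-118) - ⅑*(-118)²)/408829 + 1438842/3568523 = (2 + 118 - ⅑*13924)*(1/408829) + 1438842*(1/3568523) = (2 + 118 - 13924/9)*(1/408829) + 1438842/3568523 = -12844/9*1/408829 + 1438842/3568523 = -12844/3679461 + 1438842/3568523 = 5248328914750/13130241206103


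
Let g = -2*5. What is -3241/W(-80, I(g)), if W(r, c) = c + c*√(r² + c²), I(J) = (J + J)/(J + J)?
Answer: 3241/6400 - 3241*√6401/6400 ≈ -40.009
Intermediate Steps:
g = -10
I(J) = 1 (I(J) = (2*J)/((2*J)) = (2*J)*(1/(2*J)) = 1)
W(r, c) = c + c*√(c² + r²)
-3241/W(-80, I(g)) = -3241/(1 + √(1² + (-80)²)) = -3241/(1 + √(1 + 6400)) = -3241/(1 + √6401)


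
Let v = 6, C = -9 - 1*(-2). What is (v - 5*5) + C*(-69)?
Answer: 464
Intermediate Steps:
C = -7 (C = -9 + 2 = -7)
(v - 5*5) + C*(-69) = (6 - 5*5) - 7*(-69) = (6 - 25) + 483 = -19 + 483 = 464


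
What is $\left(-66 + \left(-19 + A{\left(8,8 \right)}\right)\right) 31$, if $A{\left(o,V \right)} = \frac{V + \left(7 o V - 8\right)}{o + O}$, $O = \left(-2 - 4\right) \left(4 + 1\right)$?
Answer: $- \frac{35929}{11} \approx -3266.3$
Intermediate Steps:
$O = -30$ ($O = \left(-6\right) 5 = -30$)
$A{\left(o,V \right)} = \frac{-8 + V + 7 V o}{-30 + o}$ ($A{\left(o,V \right)} = \frac{V + \left(7 o V - 8\right)}{o - 30} = \frac{V + \left(7 V o - 8\right)}{-30 + o} = \frac{V + \left(-8 + 7 V o\right)}{-30 + o} = \frac{-8 + V + 7 V o}{-30 + o}$)
$\left(-66 + \left(-19 + A{\left(8,8 \right)}\right)\right) 31 = \left(-66 + \left(-19 + \frac{-8 + 8 + 7 \cdot 8 \cdot 8}{-30 + 8}\right)\right) 31 = \left(-66 + \left(-19 + \frac{-8 + 8 + 448}{-22}\right)\right) 31 = \left(-66 - \frac{433}{11}\right) 31 = \left(- \frac{1159}{11}\right) 31 = - \frac{35929}{11}$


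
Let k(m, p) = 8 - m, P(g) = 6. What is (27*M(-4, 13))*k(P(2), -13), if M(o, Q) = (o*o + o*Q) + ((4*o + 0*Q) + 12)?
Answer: -2160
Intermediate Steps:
M(o, Q) = 12 + o² + 4*o + Q*o (M(o, Q) = (o² + Q*o) + ((4*o + 0) + 12) = (o² + Q*o) + (4*o + 12) = (o² + Q*o) + (12 + 4*o) = 12 + o² + 4*o + Q*o)
(27*M(-4, 13))*k(P(2), -13) = (27*(12 + (-4)² + 4*(-4) + 13*(-4)))*(8 - 1*6) = (27*(12 + 16 - 16 - 52))*(8 - 6) = (27*(-40))*2 = -1080*2 = -2160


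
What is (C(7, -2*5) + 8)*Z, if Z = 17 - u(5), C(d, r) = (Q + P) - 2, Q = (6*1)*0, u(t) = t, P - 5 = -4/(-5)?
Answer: 708/5 ≈ 141.60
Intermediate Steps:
P = 29/5 (P = 5 - 4/(-5) = 5 - 4*(-1/5) = 5 + 4/5 = 29/5 ≈ 5.8000)
Q = 0 (Q = 6*0 = 0)
C(d, r) = 19/5 (C(d, r) = (0 + 29/5) - 2 = 29/5 - 2 = 19/5)
Z = 12 (Z = 17 - 1*5 = 17 - 5 = 12)
(C(7, -2*5) + 8)*Z = (19/5 + 8)*12 = (59/5)*12 = 708/5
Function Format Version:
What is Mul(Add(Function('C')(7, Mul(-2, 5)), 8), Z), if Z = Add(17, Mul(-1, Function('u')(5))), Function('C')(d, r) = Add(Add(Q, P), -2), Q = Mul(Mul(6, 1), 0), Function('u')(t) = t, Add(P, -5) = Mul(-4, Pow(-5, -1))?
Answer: Rational(708, 5) ≈ 141.60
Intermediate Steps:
P = Rational(29, 5) (P = Add(5, Mul(-4, Pow(-5, -1))) = Add(5, Mul(-4, Rational(-1, 5))) = Add(5, Rational(4, 5)) = Rational(29, 5) ≈ 5.8000)
Q = 0 (Q = Mul(6, 0) = 0)
Function('C')(d, r) = Rational(19, 5) (Function('C')(d, r) = Add(Add(0, Rational(29, 5)), -2) = Add(Rational(29, 5), -2) = Rational(19, 5))
Z = 12 (Z = Add(17, Mul(-1, 5)) = Add(17, -5) = 12)
Mul(Add(Function('C')(7, Mul(-2, 5)), 8), Z) = Mul(Add(Rational(19, 5), 8), 12) = Mul(Rational(59, 5), 12) = Rational(708, 5)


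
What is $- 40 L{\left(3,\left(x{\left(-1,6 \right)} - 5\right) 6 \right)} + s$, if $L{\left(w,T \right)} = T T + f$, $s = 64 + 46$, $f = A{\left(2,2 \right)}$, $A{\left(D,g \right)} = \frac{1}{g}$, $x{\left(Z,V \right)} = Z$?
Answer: $-51750$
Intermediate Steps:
$f = \frac{1}{2} \approx 0.5$
$s = 110$
$L{\left(w,T \right)} = \frac{1}{2} + T^{2}$ ($L{\left(w,T \right)} = T T + \frac{1}{2} = T^{2} + \frac{1}{2} = \frac{1}{2} + T^{2}$)
$- 40 L{\left(3,\left(x{\left(-1,6 \right)} - 5\right) 6 \right)} + s = - 40 \left(\frac{1}{2} + \left(\left(-1 - 5\right) 6\right)^{2}\right) + 110 = - 40 \left(\frac{1}{2} + \left(\left(-6\right) 6\right)^{2}\right) + 110 = - 40 \left(\frac{1}{2} + \left(-36\right)^{2}\right) + 110 = - 40 \left(\frac{1}{2} + 1296\right) + 110 = \left(-40\right) \frac{2593}{2} + 110 = -51860 + 110 = -51750$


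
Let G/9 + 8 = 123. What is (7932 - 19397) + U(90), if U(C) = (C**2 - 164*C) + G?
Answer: -17090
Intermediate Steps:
G = 1035 (G = -72 + 9*123 = -72 + 1107 = 1035)
U(C) = 1035 + C**2 - 164*C (U(C) = (C**2 - 164*C) + 1035 = 1035 + C**2 - 164*C)
(7932 - 19397) + U(90) = (7932 - 19397) + (1035 + 90**2 - 164*90) = -11465 + (1035 + 8100 - 14760) = -11465 - 5625 = -17090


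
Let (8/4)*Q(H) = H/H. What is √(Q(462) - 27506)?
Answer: I*√110022/2 ≈ 165.85*I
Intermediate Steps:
Q(H) = ½ (Q(H) = (H/H)/2 = (½)*1 = ½)
√(Q(462) - 27506) = √(½ - 27506) = √(-55011/2) = I*√110022/2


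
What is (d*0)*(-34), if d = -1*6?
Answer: 0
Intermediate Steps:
d = -6
(d*0)*(-34) = -6*0*(-34) = 0*(-34) = 0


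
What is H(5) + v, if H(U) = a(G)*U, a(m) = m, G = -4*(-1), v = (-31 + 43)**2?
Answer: 164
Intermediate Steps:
v = 144 (v = 12**2 = 144)
G = 4
H(U) = 4*U
H(5) + v = 4*5 + 144 = 20 + 144 = 164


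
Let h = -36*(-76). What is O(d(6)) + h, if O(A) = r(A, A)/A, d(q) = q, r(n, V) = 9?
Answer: 5475/2 ≈ 2737.5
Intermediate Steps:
h = 2736 (h = -1*(-2736) = 2736)
O(A) = 9/A
O(d(6)) + h = 9/6 + 2736 = 9*(⅙) + 2736 = 3/2 + 2736 = 5475/2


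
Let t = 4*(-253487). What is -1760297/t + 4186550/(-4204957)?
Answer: 3157029192829/4263607740236 ≈ 0.74046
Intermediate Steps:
t = -1013948
-1760297/t + 4186550/(-4204957) = -1760297/(-1013948) + 4186550/(-4204957) = -1760297*(-1/1013948) + 4186550*(-1/4204957) = 1760297/1013948 - 4186550/4204957 = 3157029192829/4263607740236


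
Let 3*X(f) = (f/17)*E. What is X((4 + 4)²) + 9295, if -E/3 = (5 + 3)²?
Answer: 153919/17 ≈ 9054.1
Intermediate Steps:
E = -192 (E = -3*(5 + 3)² = -3*8² = -3*64 = -192)
X(f) = -64*f/17 (X(f) = ((f/17)*(-192))/3 = (-192*f/17)/3 = -64*f/17)
X((4 + 4)²) + 9295 = -64*(4 + 4)²/17 + 9295 = -64/17*8² + 9295 = -64/17*64 + 9295 = -4096/17 + 9295 = 153919/17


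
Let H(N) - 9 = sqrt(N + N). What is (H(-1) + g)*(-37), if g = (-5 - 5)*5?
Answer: 1517 - 37*I*sqrt(2) ≈ 1517.0 - 52.326*I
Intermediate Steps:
H(N) = 9 + sqrt(2)*sqrt(N) (H(N) = 9 + sqrt(N + N) = 9 + sqrt(2*N) = 9 + sqrt(2)*sqrt(N))
g = -50 (g = -10*5 = -50)
(H(-1) + g)*(-37) = ((9 + sqrt(2)*sqrt(-1)) - 50)*(-37) = ((9 + sqrt(2)*I) - 50)*(-37) = ((9 + I*sqrt(2)) - 50)*(-37) = (-41 + I*sqrt(2))*(-37) = 1517 - 37*I*sqrt(2)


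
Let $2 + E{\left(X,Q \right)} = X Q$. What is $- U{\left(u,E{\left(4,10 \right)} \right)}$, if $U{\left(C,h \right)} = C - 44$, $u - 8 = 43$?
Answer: $-7$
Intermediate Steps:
$u = 51$ ($u = 8 + 43 = 51$)
$E{\left(X,Q \right)} = -2 + Q X$ ($E{\left(X,Q \right)} = -2 + X Q = -2 + Q X$)
$U{\left(C,h \right)} = -44 + C$ ($U{\left(C,h \right)} = C - 44 = -44 + C$)
$- U{\left(u,E{\left(4,10 \right)} \right)} = - (-44 + 51) = \left(-1\right) 7 = -7$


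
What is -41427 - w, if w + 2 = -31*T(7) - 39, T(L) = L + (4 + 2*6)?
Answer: -40673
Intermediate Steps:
T(L) = 16 + L (T(L) = L + (4 + 12) = L + 16 = 16 + L)
w = -754 (w = -2 + (-31*(16 + 7) - 39) = -2 + (-31*23 - 39) = -2 + (-713 - 39) = -2 - 752 = -754)
-41427 - w = -41427 - 1*(-754) = -41427 + 754 = -40673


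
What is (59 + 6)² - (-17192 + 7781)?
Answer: 13636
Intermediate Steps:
(59 + 6)² - (-17192 + 7781) = 65² - 1*(-9411) = 4225 + 9411 = 13636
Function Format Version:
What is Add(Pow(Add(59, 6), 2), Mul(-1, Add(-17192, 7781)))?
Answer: 13636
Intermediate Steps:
Add(Pow(Add(59, 6), 2), Mul(-1, Add(-17192, 7781))) = Add(Pow(65, 2), Mul(-1, -9411)) = Add(4225, 9411) = 13636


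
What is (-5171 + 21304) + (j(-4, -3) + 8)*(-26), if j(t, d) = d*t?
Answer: 15613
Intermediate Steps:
(-5171 + 21304) + (j(-4, -3) + 8)*(-26) = (-5171 + 21304) + (-3*(-4) + 8)*(-26) = 16133 + (12 + 8)*(-26) = 16133 + 20*(-26) = 16133 - 520 = 15613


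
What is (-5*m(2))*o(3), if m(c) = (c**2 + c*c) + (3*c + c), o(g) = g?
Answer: -240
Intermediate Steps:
m(c) = 2*c**2 + 4*c (m(c) = (c**2 + c**2) + 4*c = 2*c**2 + 4*c)
(-5*m(2))*o(3) = -10*2*(2 + 2)*3 = -10*2*4*3 = -5*16*3 = -80*3 = -240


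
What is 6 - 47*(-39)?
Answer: 1839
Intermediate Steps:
6 - 47*(-39) = 6 + 1833 = 1839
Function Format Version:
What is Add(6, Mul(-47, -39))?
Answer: 1839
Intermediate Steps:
Add(6, Mul(-47, -39)) = Add(6, 1833) = 1839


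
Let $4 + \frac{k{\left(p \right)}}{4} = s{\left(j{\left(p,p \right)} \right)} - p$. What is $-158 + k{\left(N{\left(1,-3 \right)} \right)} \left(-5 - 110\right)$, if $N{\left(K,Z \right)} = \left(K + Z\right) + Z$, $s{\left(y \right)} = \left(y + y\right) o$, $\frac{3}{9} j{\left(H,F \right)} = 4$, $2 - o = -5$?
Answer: $-77898$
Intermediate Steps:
$o = 7$ ($o = 2 - -5 = 2 + 5 = 7$)
$j{\left(H,F \right)} = 12$ ($j{\left(H,F \right)} = 3 \cdot 4 = 12$)
$s{\left(y \right)} = 14 y$ ($s{\left(y \right)} = \left(y + y\right) 7 = 2 y 7 = 14 y$)
$N{\left(K,Z \right)} = K + 2 Z$
$k{\left(p \right)} = 656 - 4 p$ ($k{\left(p \right)} = -16 + 4 \left(14 \cdot 12 - p\right) = -16 + 4 \left(168 - p\right) = -16 - \left(-672 + 4 p\right) = 656 - 4 p$)
$-158 + k{\left(N{\left(1,-3 \right)} \right)} \left(-5 - 110\right) = -158 + \left(656 - 4 \left(1 + 2 \left(-3\right)\right)\right) \left(-5 - 110\right) = -158 + \left(656 - 4 \left(1 - 6\right)\right) \left(-5 - 110\right) = -158 + \left(656 - -20\right) \left(-115\right) = -158 + \left(656 + 20\right) \left(-115\right) = -158 + 676 \left(-115\right) = -158 - 77740 = -77898$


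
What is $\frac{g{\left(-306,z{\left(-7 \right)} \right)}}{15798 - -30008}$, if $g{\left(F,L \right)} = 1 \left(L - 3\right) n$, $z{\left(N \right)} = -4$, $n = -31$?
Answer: $\frac{217}{45806} \approx 0.0047374$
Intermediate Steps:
$g{\left(F,L \right)} = 93 - 31 L$ ($g{\left(F,L \right)} = 1 \left(L - 3\right) \left(-31\right) = 1 \left(-3 + L\right) \left(-31\right) = \left(-3 + L\right) \left(-31\right) = 93 - 31 L$)
$\frac{g{\left(-306,z{\left(-7 \right)} \right)}}{15798 - -30008} = \frac{93 - -124}{15798 - -30008} = \frac{93 + 124}{15798 + 30008} = \frac{217}{45806}$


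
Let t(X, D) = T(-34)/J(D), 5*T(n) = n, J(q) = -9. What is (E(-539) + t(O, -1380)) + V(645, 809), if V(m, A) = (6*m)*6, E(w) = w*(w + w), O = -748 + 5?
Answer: 27191824/45 ≈ 6.0426e+5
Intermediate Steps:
O = -743
T(n) = n/5
E(w) = 2*w² (E(w) = w*(2*w) = 2*w²)
t(X, D) = 34/45 (t(X, D) = ((⅕)*(-34))/(-9) = -34/5*(-⅑) = 34/45)
V(m, A) = 36*m
(E(-539) + t(O, -1380)) + V(645, 809) = (2*(-539)² + 34/45) + 36*645 = (2*290521 + 34/45) + 23220 = (581042 + 34/45) + 23220 = 26146924/45 + 23220 = 27191824/45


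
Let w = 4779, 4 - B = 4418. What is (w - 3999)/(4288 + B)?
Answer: -130/21 ≈ -6.1905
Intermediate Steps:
B = -4414 (B = 4 - 1*4418 = 4 - 4418 = -4414)
(w - 3999)/(4288 + B) = (4779 - 3999)/(4288 - 4414) = 780/(-126) = 780*(-1/126) = -130/21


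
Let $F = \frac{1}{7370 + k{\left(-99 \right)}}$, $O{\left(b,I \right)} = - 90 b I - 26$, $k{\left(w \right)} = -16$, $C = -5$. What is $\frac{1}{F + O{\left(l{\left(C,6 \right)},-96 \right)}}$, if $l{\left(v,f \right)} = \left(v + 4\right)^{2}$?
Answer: $\frac{7354}{63347357} \approx 0.00011609$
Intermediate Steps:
$l{\left(v,f \right)} = \left(4 + v\right)^{2}$
$O{\left(b,I \right)} = -26 - 90 I b$ ($O{\left(b,I \right)} = - 90 I b - 26 = -26 - 90 I b$)
$F = \frac{1}{7354}$ ($F = \frac{1}{7370 - 16} = \frac{1}{7354} \approx 0.00013598$)
$\frac{1}{F + O{\left(l{\left(C,6 \right)},-96 \right)}} = \frac{1}{\frac{1}{7354} - \left(26 - 8640 \left(4 - 5\right)^{2}\right)} = \frac{1}{\frac{1}{7354} - \left(26 - 8640 \left(-1\right)^{2}\right)} = \frac{1}{\frac{1}{7354} - \left(26 - 8640\right)} = \frac{1}{\frac{1}{7354} + \left(-26 + 8640\right)} = \frac{1}{\frac{1}{7354} + 8614} = \frac{1}{\frac{63347357}{7354}} = \frac{7354}{63347357}$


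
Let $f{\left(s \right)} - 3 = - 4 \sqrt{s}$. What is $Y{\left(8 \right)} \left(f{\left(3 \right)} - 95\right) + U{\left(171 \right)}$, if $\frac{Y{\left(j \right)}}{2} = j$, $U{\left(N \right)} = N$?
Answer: $-1301 - 64 \sqrt{3} \approx -1411.9$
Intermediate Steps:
$Y{\left(j \right)} = 2 j$
$f{\left(s \right)} = 3 - 4 \sqrt{s}$
$Y{\left(8 \right)} \left(f{\left(3 \right)} - 95\right) + U{\left(171 \right)} = 2 \cdot 8 \left(\left(3 - 4 \sqrt{3}\right) - 95\right) + 171 = 16 \left(-92 - 4 \sqrt{3}\right) + 171 = \left(-1472 - 64 \sqrt{3}\right) + 171 = -1301 - 64 \sqrt{3}$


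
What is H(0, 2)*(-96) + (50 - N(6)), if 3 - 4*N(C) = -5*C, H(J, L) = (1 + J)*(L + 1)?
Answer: -985/4 ≈ -246.25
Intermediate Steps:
H(J, L) = (1 + J)*(1 + L)
N(C) = ¾ + 5*C/4 (N(C) = ¾ - (-5)*C/4 = ¾ + 5*C/4)
H(0, 2)*(-96) + (50 - N(6)) = (1 + 0 + 2 + 0*2)*(-96) + (50 - (¾ + (5/4)*6)) = (1 + 0 + 2 + 0)*(-96) + (50 - (¾ + 15/2)) = 3*(-96) + (50 - 1*33/4) = -288 + (50 - 33/4) = -288 + 167/4 = -985/4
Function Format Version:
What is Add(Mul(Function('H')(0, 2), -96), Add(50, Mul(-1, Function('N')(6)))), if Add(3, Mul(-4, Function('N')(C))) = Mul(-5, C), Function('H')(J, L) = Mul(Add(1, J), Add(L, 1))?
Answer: Rational(-985, 4) ≈ -246.25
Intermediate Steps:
Function('H')(J, L) = Mul(Add(1, J), Add(1, L))
Function('N')(C) = Add(Rational(3, 4), Mul(Rational(5, 4), C)) (Function('N')(C) = Add(Rational(3, 4), Mul(Rational(-1, 4), Mul(-5, C))) = Add(Rational(3, 4), Mul(Rational(5, 4), C)))
Add(Mul(Function('H')(0, 2), -96), Add(50, Mul(-1, Function('N')(6)))) = Add(Mul(Add(1, 0, 2, Mul(0, 2)), -96), Add(50, Mul(-1, Add(Rational(3, 4), Mul(Rational(5, 4), 6))))) = Add(Mul(Add(1, 0, 2, 0), -96), Add(50, Mul(-1, Add(Rational(3, 4), Rational(15, 2))))) = Add(Mul(3, -96), Add(50, Mul(-1, Rational(33, 4)))) = Add(-288, Add(50, Rational(-33, 4))) = Add(-288, Rational(167, 4)) = Rational(-985, 4)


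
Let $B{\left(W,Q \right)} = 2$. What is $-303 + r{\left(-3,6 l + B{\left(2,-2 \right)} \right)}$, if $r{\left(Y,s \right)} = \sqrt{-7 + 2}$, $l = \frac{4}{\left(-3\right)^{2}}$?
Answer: $-303 + i \sqrt{5} \approx -303.0 + 2.2361 i$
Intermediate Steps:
$l = \frac{4}{9} \approx 0.44444$
$r{\left(Y,s \right)} = i \sqrt{5}$ ($r{\left(Y,s \right)} = \sqrt{-5} = i \sqrt{5}$)
$-303 + r{\left(-3,6 l + B{\left(2,-2 \right)} \right)} = -303 + i \sqrt{5}$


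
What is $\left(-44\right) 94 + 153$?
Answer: $-3983$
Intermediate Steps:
$\left(-44\right) 94 + 153 = -4136 + 153 = -3983$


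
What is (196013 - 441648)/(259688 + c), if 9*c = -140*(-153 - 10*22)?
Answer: -2210715/2389412 ≈ -0.92521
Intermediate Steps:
c = 52220/9 (c = (-140*(-153 - 10*22))/9 = (-140*(-153 - 220))/9 = (-140*(-373))/9 = (⅑)*52220 = 52220/9 ≈ 5802.2)
(196013 - 441648)/(259688 + c) = (196013 - 441648)/(259688 + 52220/9) = -245635/2389412/9 = -245635*9/2389412 = -2210715/2389412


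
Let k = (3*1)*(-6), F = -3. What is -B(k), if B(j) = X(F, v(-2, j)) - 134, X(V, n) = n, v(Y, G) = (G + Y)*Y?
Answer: 94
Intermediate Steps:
v(Y, G) = Y*(G + Y)
k = -18 (k = 3*(-6) = -18)
B(j) = -130 - 2*j (B(j) = -2*(j - 2) - 134 = -2*(-2 + j) - 134 = (4 - 2*j) - 134 = -130 - 2*j)
-B(k) = -(-130 - 2*(-18)) = -(-130 + 36) = -1*(-94) = 94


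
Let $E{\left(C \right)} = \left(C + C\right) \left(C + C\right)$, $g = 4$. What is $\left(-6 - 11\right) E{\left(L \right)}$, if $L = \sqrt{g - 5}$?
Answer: $68$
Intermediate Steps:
$L = i$ ($L = \sqrt{4 - 5} = \sqrt{-1} = i \approx 1.0 i$)
$E{\left(C \right)} = 4 C^{2}$ ($E{\left(C \right)} = 2 C 2 C = 4 C^{2}$)
$\left(-6 - 11\right) E{\left(L \right)} = \left(-6 - 11\right) 4 i^{2} = - 17 \cdot 4 \left(-1\right) = \left(-17\right) \left(-4\right) = 68$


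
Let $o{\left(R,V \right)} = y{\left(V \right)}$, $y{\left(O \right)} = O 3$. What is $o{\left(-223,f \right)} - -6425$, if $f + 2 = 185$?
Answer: $6974$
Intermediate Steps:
$f = 183$ ($f = -2 + 185 = 183$)
$y{\left(O \right)} = 3 O$
$o{\left(R,V \right)} = 3 V$
$o{\left(-223,f \right)} - -6425 = 3 \cdot 183 - -6425 = 549 + 6425 = 6974$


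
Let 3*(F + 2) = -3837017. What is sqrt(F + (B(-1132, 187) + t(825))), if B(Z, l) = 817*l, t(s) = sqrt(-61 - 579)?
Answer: sqrt(-10136058 + 72*I*sqrt(10))/3 ≈ 0.011919 + 1061.2*I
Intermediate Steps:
F = -3837023/3 (F = -2 + (1/3)*(-3837017) = -2 - 3837017/3 = -3837023/3 ≈ -1.2790e+6)
t(s) = 8*I*sqrt(10) (t(s) = sqrt(-640) = 8*I*sqrt(10))
sqrt(F + (B(-1132, 187) + t(825))) = sqrt(-3837023/3 + (817*187 + 8*I*sqrt(10))) = sqrt(-3837023/3 + (152779 + 8*I*sqrt(10))) = sqrt(-3378686/3 + 8*I*sqrt(10))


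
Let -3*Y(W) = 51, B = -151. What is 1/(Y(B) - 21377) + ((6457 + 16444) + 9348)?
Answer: 689935105/21394 ≈ 32249.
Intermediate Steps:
Y(W) = -17 (Y(W) = -1/3*51 = -17)
1/(Y(B) - 21377) + ((6457 + 16444) + 9348) = 1/(-17 - 21377) + ((6457 + 16444) + 9348) = 1/(-21394) + (22901 + 9348) = -1/21394 + 32249 = 689935105/21394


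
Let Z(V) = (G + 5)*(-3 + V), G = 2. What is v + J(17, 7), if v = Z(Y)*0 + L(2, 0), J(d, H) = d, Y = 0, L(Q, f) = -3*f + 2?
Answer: 19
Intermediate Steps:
L(Q, f) = 2 - 3*f
Z(V) = -21 + 7*V (Z(V) = (2 + 5)*(-3 + V) = 7*(-3 + V) = -21 + 7*V)
v = 2 (v = (-21 + 7*0)*0 + (2 - 3*0) = (-21 + 0)*0 + (2 + 0) = -21*0 + 2 = 0 + 2 = 2)
v + J(17, 7) = 2 + 17 = 19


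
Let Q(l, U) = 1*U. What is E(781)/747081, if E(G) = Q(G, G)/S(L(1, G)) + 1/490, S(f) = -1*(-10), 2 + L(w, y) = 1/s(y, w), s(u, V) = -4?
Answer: 3827/36606969 ≈ 0.00010454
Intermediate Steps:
L(w, y) = -9/4 (L(w, y) = -2 + 1/(-4) = -2 - ¼ = -9/4)
S(f) = 10
Q(l, U) = U
E(G) = 1/490 + G/10 (E(G) = G/10 + 1/490 = 1/490 + G/10)
E(781)/747081 = (1/490 + (⅒)*781)/747081 = (1/490 + 781/10)*(1/747081) = (3827/49)*(1/747081) = 3827/36606969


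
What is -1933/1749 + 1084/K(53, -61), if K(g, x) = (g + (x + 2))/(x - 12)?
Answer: 23065045/1749 ≈ 13188.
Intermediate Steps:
K(g, x) = (2 + g + x)/(-12 + x) (K(g, x) = (g + (2 + x))/(-12 + x) = (2 + g + x)/(-12 + x))
-1933/1749 + 1084/K(53, -61) = -1933/1749 + 1084/(((2 + 53 - 61)/(-12 - 61))) = -1933*1/1749 + 1084/((-6/(-73))) = -1933/1749 + 1084/((-1/73*(-6))) = -1933/1749 + 1084/(6/73) = -1933/1749 + 1084*(73/6) = -1933/1749 + 39566/3 = 23065045/1749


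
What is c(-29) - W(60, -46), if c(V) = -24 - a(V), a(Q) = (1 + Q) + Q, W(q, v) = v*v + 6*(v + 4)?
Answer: -1831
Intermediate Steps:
W(q, v) = 24 + v² + 6*v (W(q, v) = v² + 6*(4 + v) = v² + (24 + 6*v) = 24 + v² + 6*v)
a(Q) = 1 + 2*Q
c(V) = -25 - 2*V (c(V) = -24 - (1 + 2*V) = -24 + (-1 - 2*V) = -25 - 2*V)
c(-29) - W(60, -46) = (-25 - 2*(-29)) - (24 + (-46)² + 6*(-46)) = (-25 + 58) - (24 + 2116 - 276) = 33 - 1*1864 = 33 - 1864 = -1831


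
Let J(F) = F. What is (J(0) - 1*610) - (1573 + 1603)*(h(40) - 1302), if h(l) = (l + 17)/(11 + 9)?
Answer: 20627452/5 ≈ 4.1255e+6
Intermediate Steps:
h(l) = 17/20 + l/20 (h(l) = (17 + l)/20 = (17 + l)*(1/20) = 17/20 + l/20)
(J(0) - 1*610) - (1573 + 1603)*(h(40) - 1302) = (0 - 1*610) - (1573 + 1603)*((17/20 + (1/20)*40) - 1302) = (0 - 610) - 3176*((17/20 + 2) - 1302) = -610 - 3176*(57/20 - 1302) = -610 - 3176*(-25983)/20 = -610 - 1*(-20630502/5) = -610 + 20630502/5 = 20627452/5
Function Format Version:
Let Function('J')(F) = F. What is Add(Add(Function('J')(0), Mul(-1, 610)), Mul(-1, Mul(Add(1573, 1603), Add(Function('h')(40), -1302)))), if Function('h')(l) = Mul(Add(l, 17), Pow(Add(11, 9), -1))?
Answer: Rational(20627452, 5) ≈ 4.1255e+6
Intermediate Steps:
Function('h')(l) = Add(Rational(17, 20), Mul(Rational(1, 20), l)) (Function('h')(l) = Mul(Add(17, l), Pow(20, -1)) = Mul(Add(17, l), Rational(1, 20)) = Add(Rational(17, 20), Mul(Rational(1, 20), l)))
Add(Add(Function('J')(0), Mul(-1, 610)), Mul(-1, Mul(Add(1573, 1603), Add(Function('h')(40), -1302)))) = Add(Add(0, Mul(-1, 610)), Mul(-1, Mul(Add(1573, 1603), Add(Add(Rational(17, 20), Mul(Rational(1, 20), 40)), -1302)))) = Add(Add(0, -610), Mul(-1, Mul(3176, Add(Add(Rational(17, 20), 2), -1302)))) = Add(-610, Mul(-1, Mul(3176, Add(Rational(57, 20), -1302)))) = Add(-610, Mul(-1, Mul(3176, Rational(-25983, 20)))) = Add(-610, Mul(-1, Rational(-20630502, 5))) = Add(-610, Rational(20630502, 5)) = Rational(20627452, 5)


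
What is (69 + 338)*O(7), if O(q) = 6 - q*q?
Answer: -17501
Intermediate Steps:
O(q) = 6 - q**2
(69 + 338)*O(7) = (69 + 338)*(6 - 1*7**2) = 407*(6 - 1*49) = 407*(6 - 49) = 407*(-43) = -17501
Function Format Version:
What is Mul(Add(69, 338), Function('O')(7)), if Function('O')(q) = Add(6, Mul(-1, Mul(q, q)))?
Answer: -17501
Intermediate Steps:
Function('O')(q) = Add(6, Mul(-1, Pow(q, 2)))
Mul(Add(69, 338), Function('O')(7)) = Mul(Add(69, 338), Add(6, Mul(-1, Pow(7, 2)))) = Mul(407, Add(6, Mul(-1, 49))) = Mul(407, Add(6, -49)) = Mul(407, -43) = -17501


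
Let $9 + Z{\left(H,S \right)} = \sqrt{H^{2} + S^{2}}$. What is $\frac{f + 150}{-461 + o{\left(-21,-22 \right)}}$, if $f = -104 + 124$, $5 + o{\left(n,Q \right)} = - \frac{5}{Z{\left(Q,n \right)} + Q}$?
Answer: $- \frac{2825570}{7673181} - \frac{4250 \sqrt{37}}{7673181} \approx -0.37161$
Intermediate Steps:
$Z{\left(H,S \right)} = -9 + \sqrt{H^{2} + S^{2}}$
$o{\left(n,Q \right)} = -5 - \frac{5}{-9 + Q + \sqrt{Q^{2} + n^{2}}}$ ($o{\left(n,Q \right)} = -5 - \frac{5}{\left(-9 + \sqrt{Q^{2} + n^{2}}\right) + Q} = -5 - \frac{5}{-9 + Q + \sqrt{Q^{2} + n^{2}}}$)
$f = 20$
$\frac{f + 150}{-461 + o{\left(-21,-22 \right)}} = \frac{20 + 150}{-461 + \frac{5 \left(8 - -22 - \sqrt{\left(-22\right)^{2} + \left(-21\right)^{2}}\right)}{-9 - 22 + \sqrt{\left(-22\right)^{2} + \left(-21\right)^{2}}}} = \frac{170}{-461 + \frac{5 \left(8 + 22 - \sqrt{484 + 441}\right)}{-9 - 22 + \sqrt{484 + 441}}} = \frac{170}{-461 + \frac{5 \left(8 + 22 - \sqrt{925}\right)}{-9 - 22 + \sqrt{925}}} = \frac{170}{-461 + \frac{5 \left(8 + 22 - 5 \sqrt{37}\right)}{-9 - 22 + 5 \sqrt{37}}} = \frac{170}{-461 + \frac{5 \left(8 + 22 - 5 \sqrt{37}\right)}{-31 + 5 \sqrt{37}}} = \frac{170}{-461 + \frac{5 \left(30 - 5 \sqrt{37}\right)}{-31 + 5 \sqrt{37}}}$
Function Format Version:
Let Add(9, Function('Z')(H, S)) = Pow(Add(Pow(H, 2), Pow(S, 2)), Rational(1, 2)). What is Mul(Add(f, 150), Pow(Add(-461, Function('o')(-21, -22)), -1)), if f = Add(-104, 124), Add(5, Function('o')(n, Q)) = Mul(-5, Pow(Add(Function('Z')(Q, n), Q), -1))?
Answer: Add(Rational(-2825570, 7673181), Mul(Rational(-4250, 7673181), Pow(37, Rational(1, 2)))) ≈ -0.37161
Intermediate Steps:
Function('Z')(H, S) = Add(-9, Pow(Add(Pow(H, 2), Pow(S, 2)), Rational(1, 2)))
Function('o')(n, Q) = Add(-5, Mul(-5, Pow(Add(-9, Q, Pow(Add(Pow(Q, 2), Pow(n, 2)), Rational(1, 2))), -1))) (Function('o')(n, Q) = Add(-5, Mul(-5, Pow(Add(Add(-9, Pow(Add(Pow(Q, 2), Pow(n, 2)), Rational(1, 2))), Q), -1))) = Add(-5, Mul(-5, Pow(Add(-9, Q, Pow(Add(Pow(Q, 2), Pow(n, 2)), Rational(1, 2))), -1))))
f = 20
Mul(Add(f, 150), Pow(Add(-461, Function('o')(-21, -22)), -1)) = Mul(Add(20, 150), Pow(Add(-461, Mul(5, Pow(Add(-9, -22, Pow(Add(Pow(-22, 2), Pow(-21, 2)), Rational(1, 2))), -1), Add(8, Mul(-1, -22), Mul(-1, Pow(Add(Pow(-22, 2), Pow(-21, 2)), Rational(1, 2)))))), -1)) = Mul(170, Pow(Add(-461, Mul(5, Pow(Add(-9, -22, Pow(Add(484, 441), Rational(1, 2))), -1), Add(8, 22, Mul(-1, Pow(Add(484, 441), Rational(1, 2)))))), -1)) = Mul(170, Pow(Add(-461, Mul(5, Pow(Add(-9, -22, Pow(925, Rational(1, 2))), -1), Add(8, 22, Mul(-1, Pow(925, Rational(1, 2)))))), -1)) = Mul(170, Pow(Add(-461, Mul(5, Pow(Add(-9, -22, Mul(5, Pow(37, Rational(1, 2)))), -1), Add(8, 22, Mul(-1, Mul(5, Pow(37, Rational(1, 2))))))), -1)) = Mul(170, Pow(Add(-461, Mul(5, Pow(Add(-31, Mul(5, Pow(37, Rational(1, 2)))), -1), Add(8, 22, Mul(-5, Pow(37, Rational(1, 2)))))), -1)) = Mul(170, Pow(Add(-461, Mul(5, Pow(Add(-31, Mul(5, Pow(37, Rational(1, 2)))), -1), Add(30, Mul(-5, Pow(37, Rational(1, 2)))))), -1))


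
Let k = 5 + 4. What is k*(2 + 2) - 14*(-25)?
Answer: 386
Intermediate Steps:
k = 9
k*(2 + 2) - 14*(-25) = 9*(2 + 2) - 14*(-25) = 9*4 + 350 = 36 + 350 = 386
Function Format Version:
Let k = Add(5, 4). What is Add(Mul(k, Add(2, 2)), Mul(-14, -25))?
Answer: 386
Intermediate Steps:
k = 9
Add(Mul(k, Add(2, 2)), Mul(-14, -25)) = Add(Mul(9, Add(2, 2)), Mul(-14, -25)) = Add(Mul(9, 4), 350) = Add(36, 350) = 386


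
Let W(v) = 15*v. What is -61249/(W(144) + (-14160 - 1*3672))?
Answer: 61249/15672 ≈ 3.9082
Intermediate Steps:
-61249/(W(144) + (-14160 - 1*3672)) = -61249/(15*144 + (-14160 - 1*3672)) = -61249/(2160 + (-14160 - 3672)) = -61249/(2160 - 17832) = -61249/(-15672) = -61249*(-1/15672) = 61249/15672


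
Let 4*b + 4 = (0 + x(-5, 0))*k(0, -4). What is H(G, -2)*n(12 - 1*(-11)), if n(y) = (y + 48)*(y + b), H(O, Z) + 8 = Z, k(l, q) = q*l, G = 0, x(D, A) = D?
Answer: -15620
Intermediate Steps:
k(l, q) = l*q
b = -1 (b = -1 + ((0 - 5)*(0*(-4)))/4 = -1 + (-5*0)/4 = -1 + (¼)*0 = -1 + 0 = -1)
H(O, Z) = -8 + Z
n(y) = (-1 + y)*(48 + y) (n(y) = (y + 48)*(y - 1) = (48 + y)*(-1 + y) = (-1 + y)*(48 + y))
H(G, -2)*n(12 - 1*(-11)) = (-8 - 2)*(-48 + (12 - 1*(-11))² + 47*(12 - 1*(-11))) = -10*(-48 + (12 + 11)² + 47*(12 + 11)) = -10*(-48 + 23² + 47*23) = -10*(-48 + 529 + 1081) = -10*1562 = -15620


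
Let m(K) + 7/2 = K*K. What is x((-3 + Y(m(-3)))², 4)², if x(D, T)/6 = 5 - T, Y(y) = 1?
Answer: 36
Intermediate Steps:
m(K) = -7/2 + K² (m(K) = -7/2 + K*K = -7/2 + K²)
x(D, T) = 30 - 6*T (x(D, T) = 6*(5 - T) = 30 - 6*T)
x((-3 + Y(m(-3)))², 4)² = (30 - 6*4)² = (30 - 24)² = 6² = 36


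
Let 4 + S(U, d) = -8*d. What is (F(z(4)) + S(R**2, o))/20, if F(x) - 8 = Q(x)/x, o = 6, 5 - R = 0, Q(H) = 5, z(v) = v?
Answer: -171/80 ≈ -2.1375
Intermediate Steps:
R = 5 (R = 5 - 1*0 = 5 + 0 = 5)
F(x) = 8 + 5/x
S(U, d) = -4 - 8*d
(F(z(4)) + S(R**2, o))/20 = ((8 + 5/4) + (-4 - 8*6))/20 = ((8 + 5*(1/4)) + (-4 - 48))/20 = ((8 + 5/4) - 52)/20 = (37/4 - 52)/20 = (1/20)*(-171/4) = -171/80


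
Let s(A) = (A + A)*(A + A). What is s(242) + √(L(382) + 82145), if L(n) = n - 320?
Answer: 234256 + √82207 ≈ 2.3454e+5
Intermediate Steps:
L(n) = -320 + n
s(A) = 4*A² (s(A) = (2*A)*(2*A) = 4*A²)
s(242) + √(L(382) + 82145) = 4*242² + √((-320 + 382) + 82145) = 4*58564 + √(62 + 82145) = 234256 + √82207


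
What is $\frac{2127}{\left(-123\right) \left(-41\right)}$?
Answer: $\frac{709}{1681} \approx 0.42177$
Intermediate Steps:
$\frac{2127}{\left(-123\right) \left(-41\right)} = \frac{2127}{5043} = 2127 \cdot \frac{1}{5043} = \frac{709}{1681}$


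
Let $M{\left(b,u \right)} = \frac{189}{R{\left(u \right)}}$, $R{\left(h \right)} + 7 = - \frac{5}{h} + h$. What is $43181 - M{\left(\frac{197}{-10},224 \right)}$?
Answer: $\frac{699561269}{16201} \approx 43180.0$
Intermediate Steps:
$R{\left(h \right)} = -7 + h - \frac{5}{h}$ ($R{\left(h \right)} = -7 + \left(- \frac{5}{h} + h\right) = -7 + \left(h - \frac{5}{h}\right) = -7 + h - \frac{5}{h}$)
$M{\left(b,u \right)} = \frac{189}{-7 + u - \frac{5}{u}}$
$43181 - M{\left(\frac{197}{-10},224 \right)} = 43181 - \left(-189\right) 224 \frac{1}{5 - 224 \left(-7 + 224\right)} = 43181 - \left(-189\right) 224 \frac{1}{5 - 224 \cdot 217} = 43181 - \left(-189\right) 224 \frac{1}{5 - 48608} = 43181 - \left(-189\right) 224 \frac{1}{-48603} = 43181 - \left(-189\right) 224 \left(- \frac{1}{48603}\right) = 43181 - \frac{14112}{16201} = \frac{699561269}{16201}$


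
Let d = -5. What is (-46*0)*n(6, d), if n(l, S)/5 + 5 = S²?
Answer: 0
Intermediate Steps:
n(l, S) = -25 + 5*S²
(-46*0)*n(6, d) = (-46*0)*(-25 + 5*(-5)²) = 0*(-25 + 5*25) = 0*(-25 + 125) = 0*100 = 0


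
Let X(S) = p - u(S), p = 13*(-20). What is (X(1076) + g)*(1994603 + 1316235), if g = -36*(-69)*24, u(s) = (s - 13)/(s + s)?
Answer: 211451716242531/1076 ≈ 1.9652e+11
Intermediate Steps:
u(s) = (-13 + s)/(2*s) (u(s) = (-13 + s)/((2*s)) = (-13 + s)*(1/(2*s)) = (-13 + s)/(2*s))
p = -260
g = 59616 (g = 2484*24 = 59616)
X(S) = -260 - (-13 + S)/(2*S)
(X(1076) + g)*(1994603 + 1316235) = ((1/2)*(13 - 521*1076)/1076 + 59616)*(1994603 + 1316235) = ((1/2)*(1/1076)*(13 - 560596) + 59616)*3310838 = ((1/2)*(1/1076)*(-560583) + 59616)*3310838 = (-560583/2152 + 59616)*3310838 = (127733049/2152)*3310838 = 211451716242531/1076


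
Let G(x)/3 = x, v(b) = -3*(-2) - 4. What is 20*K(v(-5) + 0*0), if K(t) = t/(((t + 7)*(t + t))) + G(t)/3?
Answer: 370/9 ≈ 41.111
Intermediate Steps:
v(b) = 2 (v(b) = 6 - 4 = 2)
G(x) = 3*x
K(t) = t + 1/(2*(7 + t)) (K(t) = t/(((t + 7)*(t + t))) + (3*t)/3 = t/(((7 + t)*(2*t))) + (3*t)*(1/3) = t/((2*t*(7 + t))) + t = t*(1/(2*t*(7 + t))) + t = 1/(2*(7 + t)) + t = t + 1/(2*(7 + t)))
20*K(v(-5) + 0*0) = 20*((1/2 + (2 + 0*0)**2 + 7*(2 + 0*0))/(7 + (2 + 0*0))) = 20*((1/2 + (2 + 0)**2 + 7*(2 + 0))/(7 + (2 + 0))) = 20*((1/2 + 2**2 + 7*2)/(7 + 2)) = 20*((1/2 + 4 + 14)/9) = 20*((1/9)*(37/2)) = 20*(37/18) = 370/9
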